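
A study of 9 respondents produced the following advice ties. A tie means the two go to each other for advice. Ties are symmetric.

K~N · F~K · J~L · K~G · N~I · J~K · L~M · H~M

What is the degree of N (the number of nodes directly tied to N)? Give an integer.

2

N is directly tied to I and K. That is 2 neighbors, so the degree of N is 2.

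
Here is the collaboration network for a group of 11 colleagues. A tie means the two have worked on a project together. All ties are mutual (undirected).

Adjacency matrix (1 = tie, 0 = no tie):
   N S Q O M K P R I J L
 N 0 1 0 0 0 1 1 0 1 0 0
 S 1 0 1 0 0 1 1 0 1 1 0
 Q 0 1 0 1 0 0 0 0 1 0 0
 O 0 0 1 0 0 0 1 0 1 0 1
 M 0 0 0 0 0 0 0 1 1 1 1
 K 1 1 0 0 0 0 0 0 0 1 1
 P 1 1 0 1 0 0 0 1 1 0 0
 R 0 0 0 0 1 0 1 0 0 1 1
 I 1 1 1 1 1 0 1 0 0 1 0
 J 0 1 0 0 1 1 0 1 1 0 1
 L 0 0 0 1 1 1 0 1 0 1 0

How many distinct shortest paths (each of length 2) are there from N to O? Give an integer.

2

The shortest distance is 2. The length-2 paths are: N–I–O; N–P–O.
That gives 2 distinct shortest paths.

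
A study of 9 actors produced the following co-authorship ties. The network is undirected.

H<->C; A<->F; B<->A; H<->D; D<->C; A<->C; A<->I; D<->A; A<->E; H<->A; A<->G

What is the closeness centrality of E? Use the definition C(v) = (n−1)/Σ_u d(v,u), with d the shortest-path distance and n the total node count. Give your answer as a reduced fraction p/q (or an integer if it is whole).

Distances from E: A:1, B:2, C:2, D:2, F:2, G:2, H:2, I:2. Sum = 15.
n = 9, so closeness = 8/15.

8/15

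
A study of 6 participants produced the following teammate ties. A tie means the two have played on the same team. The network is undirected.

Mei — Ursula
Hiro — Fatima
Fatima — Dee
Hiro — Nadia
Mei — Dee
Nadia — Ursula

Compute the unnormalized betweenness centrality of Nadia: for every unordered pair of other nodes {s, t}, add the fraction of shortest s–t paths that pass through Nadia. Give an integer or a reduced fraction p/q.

Pairs whose geodesics pass through Nadia — Ursula–Fatima: 1/2; Ursula–Hiro: 1; Mei–Hiro: 1/2.
All other pairs contribute 0.
Summing the contributions gives betweenness(Nadia) = 2.

2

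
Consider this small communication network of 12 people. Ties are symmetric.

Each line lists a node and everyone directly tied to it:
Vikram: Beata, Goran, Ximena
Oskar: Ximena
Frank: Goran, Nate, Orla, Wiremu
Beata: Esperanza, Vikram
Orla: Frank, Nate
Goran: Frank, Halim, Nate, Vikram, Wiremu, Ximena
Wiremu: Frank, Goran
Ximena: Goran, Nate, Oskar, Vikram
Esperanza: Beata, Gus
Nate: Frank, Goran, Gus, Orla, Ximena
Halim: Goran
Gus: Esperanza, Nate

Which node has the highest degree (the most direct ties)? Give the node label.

Goran

Degrees — Beata:2, Esperanza:2, Frank:4, Goran:6, Gus:2, Halim:1, Nate:5, Orla:2, Oskar:1, Vikram:3, Wiremu:2, Ximena:4.
The maximum is 6, attained only by Goran.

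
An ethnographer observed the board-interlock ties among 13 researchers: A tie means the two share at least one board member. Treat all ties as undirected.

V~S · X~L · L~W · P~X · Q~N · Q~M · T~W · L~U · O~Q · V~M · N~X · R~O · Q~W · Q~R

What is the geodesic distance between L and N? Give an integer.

2

One shortest route is L – X – N, which uses 2 edges, and L and N are not directly tied, so nothing shorter exists. So d(L,N) = 2.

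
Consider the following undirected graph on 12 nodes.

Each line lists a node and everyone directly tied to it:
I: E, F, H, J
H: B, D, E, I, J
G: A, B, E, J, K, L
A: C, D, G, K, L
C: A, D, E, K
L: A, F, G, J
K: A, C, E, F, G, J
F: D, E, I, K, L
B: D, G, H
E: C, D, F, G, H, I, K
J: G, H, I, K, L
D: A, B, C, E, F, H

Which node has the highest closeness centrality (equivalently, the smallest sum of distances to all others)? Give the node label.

Farness (sum of distances to all others) for each node — A:18, B:19, C:18, D:16, E:15, F:17, G:16, H:17, I:19, J:17, K:16, L:18.
The smallest farness is 15, for E, so E has the highest closeness.

E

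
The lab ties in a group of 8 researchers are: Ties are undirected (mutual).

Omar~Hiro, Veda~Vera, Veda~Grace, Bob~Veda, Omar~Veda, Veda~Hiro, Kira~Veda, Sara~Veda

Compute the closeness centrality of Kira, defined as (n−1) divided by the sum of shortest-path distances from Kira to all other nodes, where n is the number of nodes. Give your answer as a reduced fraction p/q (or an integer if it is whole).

Distances from Kira: Bob:2, Grace:2, Hiro:2, Omar:2, Sara:2, Veda:1, Vera:2. Sum = 13.
n = 8, so closeness = 7/13.

7/13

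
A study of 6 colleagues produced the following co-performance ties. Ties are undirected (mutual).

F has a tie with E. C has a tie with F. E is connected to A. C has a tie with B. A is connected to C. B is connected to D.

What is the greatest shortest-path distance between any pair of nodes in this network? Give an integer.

Eccentricity of each node (its greatest distance to any other): A:3, B:3, C:2, D:4, E:4, F:3.
The maximum eccentricity is 4, realized for instance by the pair D–E via D – B – C – F – E. So the diameter is 4.

4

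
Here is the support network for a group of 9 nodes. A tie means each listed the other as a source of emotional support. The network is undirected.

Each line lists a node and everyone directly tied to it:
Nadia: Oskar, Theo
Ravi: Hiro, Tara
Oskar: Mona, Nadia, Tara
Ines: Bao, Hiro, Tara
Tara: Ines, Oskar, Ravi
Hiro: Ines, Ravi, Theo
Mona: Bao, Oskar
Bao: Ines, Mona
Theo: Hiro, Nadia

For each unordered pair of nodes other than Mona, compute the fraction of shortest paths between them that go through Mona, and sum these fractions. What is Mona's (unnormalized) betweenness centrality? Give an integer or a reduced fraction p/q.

2

Pairs whose geodesics pass through Mona — Bao–Nadia: 1; Bao–Oskar: 1.
All other pairs contribute 0.
Summing the contributions gives betweenness(Mona) = 2.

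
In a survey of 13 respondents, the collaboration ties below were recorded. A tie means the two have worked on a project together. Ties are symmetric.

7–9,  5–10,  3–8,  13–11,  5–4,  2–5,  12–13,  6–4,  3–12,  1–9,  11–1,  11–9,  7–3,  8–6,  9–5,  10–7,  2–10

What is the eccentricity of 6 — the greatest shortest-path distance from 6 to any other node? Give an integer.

Distances from 6: 1:4, 2:3, 3:2, 4:1, 5:2, 7:3, 8:1, 9:3, 10:3, 11:4, 12:3, 13:4.
The largest is 4 (to 13, 1, and 11), so the eccentricity of 6 is 4.

4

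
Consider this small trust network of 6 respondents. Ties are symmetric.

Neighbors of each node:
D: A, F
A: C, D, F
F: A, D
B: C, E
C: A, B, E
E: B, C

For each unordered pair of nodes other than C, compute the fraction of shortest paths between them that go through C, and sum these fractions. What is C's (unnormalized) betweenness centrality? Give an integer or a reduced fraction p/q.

Pairs whose geodesics pass through C — F–E: 1; F–B: 1; D–E: 1; D–B: 1; A–E: 1; A–B: 1.
All other pairs contribute 0.
Summing the contributions gives betweenness(C) = 6.

6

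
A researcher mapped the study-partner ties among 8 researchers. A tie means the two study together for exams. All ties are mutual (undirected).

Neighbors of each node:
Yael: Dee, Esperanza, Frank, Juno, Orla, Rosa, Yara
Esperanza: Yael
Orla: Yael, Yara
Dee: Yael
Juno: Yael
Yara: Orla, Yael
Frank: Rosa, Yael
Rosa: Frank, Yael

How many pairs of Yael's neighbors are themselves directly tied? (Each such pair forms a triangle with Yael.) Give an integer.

Yael's neighbors: Dee, Esperanza, Frank, Juno, Orla, Rosa, and Yara.
Neighbor pairs that are themselves tied: Yael–Frank–Rosa; Yael–Orla–Yara. Each forms one triangle with Yael, for 2 in total.

2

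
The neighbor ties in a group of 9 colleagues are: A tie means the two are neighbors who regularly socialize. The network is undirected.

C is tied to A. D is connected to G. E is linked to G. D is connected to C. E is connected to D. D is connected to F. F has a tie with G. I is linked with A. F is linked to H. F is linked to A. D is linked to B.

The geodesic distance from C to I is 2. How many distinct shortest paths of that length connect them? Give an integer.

The shortest distance is 2, and the only length-2 path is C–A–I. So there is exactly 1 shortest path.

1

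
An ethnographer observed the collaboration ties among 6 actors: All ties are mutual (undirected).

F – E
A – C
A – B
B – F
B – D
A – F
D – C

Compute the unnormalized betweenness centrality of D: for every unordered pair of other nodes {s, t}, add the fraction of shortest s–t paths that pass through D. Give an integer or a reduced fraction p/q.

1/2

Pairs whose geodesics pass through D — C–B: 1/2.
All other pairs contribute 0.
Summing the contributions gives betweenness(D) = 1/2.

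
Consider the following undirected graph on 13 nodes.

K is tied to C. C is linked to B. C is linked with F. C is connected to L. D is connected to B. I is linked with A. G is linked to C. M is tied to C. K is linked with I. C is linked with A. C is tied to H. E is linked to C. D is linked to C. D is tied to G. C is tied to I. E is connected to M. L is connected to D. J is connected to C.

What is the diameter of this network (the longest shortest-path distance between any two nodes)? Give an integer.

Eccentricity of each node (its greatest distance to any other): A:2, B:2, C:1, D:2, E:2, F:2, G:2, H:2, I:2, J:2, K:2, L:2, M:2.
The maximum eccentricity is 2, realized for instance by the pair M–K via M – C – K. So the diameter is 2.

2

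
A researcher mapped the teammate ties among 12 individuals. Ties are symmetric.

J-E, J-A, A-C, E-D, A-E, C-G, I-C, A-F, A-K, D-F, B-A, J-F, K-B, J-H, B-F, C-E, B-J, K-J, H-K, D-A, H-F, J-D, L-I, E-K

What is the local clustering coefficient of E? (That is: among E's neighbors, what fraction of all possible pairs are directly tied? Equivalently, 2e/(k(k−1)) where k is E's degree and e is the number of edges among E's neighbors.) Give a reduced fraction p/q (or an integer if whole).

3/5

E's neighbors: A, C, D, J, and K (k = 5).
Possible neighbor pairs: C(5,2) = 10. Edges among them: A–C, A–D, A–J, A–K, D–J, J–K → e = 6.
Clustering(E) = 6/10 = 3/5.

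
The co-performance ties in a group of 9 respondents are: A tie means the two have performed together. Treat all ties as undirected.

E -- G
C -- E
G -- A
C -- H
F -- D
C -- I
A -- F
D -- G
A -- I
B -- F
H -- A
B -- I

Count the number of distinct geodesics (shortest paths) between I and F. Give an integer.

2

The shortest distance is 2. The length-2 paths are: I–A–F; I–B–F.
That gives 2 distinct shortest paths.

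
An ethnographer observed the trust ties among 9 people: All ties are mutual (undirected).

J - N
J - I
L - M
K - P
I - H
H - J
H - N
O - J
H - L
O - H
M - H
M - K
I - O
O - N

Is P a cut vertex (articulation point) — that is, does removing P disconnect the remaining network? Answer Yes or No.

Even without P, every remaining node can still reach every other (the residual graph is connected), so P is not a cut vertex.

No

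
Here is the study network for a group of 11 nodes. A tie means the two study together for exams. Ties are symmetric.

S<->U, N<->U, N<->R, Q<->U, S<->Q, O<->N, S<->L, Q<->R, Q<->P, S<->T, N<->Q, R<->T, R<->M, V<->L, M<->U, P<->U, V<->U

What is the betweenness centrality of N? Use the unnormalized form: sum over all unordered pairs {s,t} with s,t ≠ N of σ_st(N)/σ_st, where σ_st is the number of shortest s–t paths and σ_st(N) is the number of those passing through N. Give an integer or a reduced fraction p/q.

Pairs whose geodesics pass through N — M–O: 2/2; Q–O: 1; U–O: 1; U–R: 1/3; V–O: 1; V–R: 1/3; L–O: 3/3; S–O: 2/2; O–T: 1; O–R: 1; O–P: 2/2.
All other pairs contribute 0.
Summing the contributions gives betweenness(N) = 29/3.

29/3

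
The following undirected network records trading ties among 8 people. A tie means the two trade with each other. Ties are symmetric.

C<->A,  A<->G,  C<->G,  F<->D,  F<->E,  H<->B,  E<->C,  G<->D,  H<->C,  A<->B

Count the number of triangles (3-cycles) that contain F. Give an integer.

0

F's neighbors are D and E, but none of them are tied to each other, so no triangle contains F.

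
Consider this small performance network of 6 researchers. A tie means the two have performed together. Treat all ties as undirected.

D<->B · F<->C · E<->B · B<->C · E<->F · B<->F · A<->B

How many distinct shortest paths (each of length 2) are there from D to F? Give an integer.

The shortest distance is 2, and the only length-2 path is D–B–F. So there is exactly 1 shortest path.

1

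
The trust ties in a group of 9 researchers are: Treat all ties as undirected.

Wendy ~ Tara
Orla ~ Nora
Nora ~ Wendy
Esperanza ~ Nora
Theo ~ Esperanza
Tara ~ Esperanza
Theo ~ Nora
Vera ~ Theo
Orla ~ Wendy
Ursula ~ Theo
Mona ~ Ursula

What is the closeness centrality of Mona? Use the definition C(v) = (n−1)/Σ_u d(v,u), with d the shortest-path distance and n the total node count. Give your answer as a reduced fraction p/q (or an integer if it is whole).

1/3

Distances from Mona: Esperanza:3, Nora:3, Orla:4, Tara:4, Theo:2, Ursula:1, Vera:3, Wendy:4. Sum = 24.
n = 9, so closeness = 8/24 = 1/3.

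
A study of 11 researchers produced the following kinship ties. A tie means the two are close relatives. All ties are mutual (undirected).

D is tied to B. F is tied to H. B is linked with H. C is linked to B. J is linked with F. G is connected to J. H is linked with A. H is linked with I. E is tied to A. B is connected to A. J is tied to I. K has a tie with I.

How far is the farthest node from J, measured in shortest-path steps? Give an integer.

Distances from J: A:3, B:3, C:4, D:4, E:4, F:1, G:1, H:2, I:1, K:2.
The largest is 4 (to D, C, and E), so the eccentricity of J is 4.

4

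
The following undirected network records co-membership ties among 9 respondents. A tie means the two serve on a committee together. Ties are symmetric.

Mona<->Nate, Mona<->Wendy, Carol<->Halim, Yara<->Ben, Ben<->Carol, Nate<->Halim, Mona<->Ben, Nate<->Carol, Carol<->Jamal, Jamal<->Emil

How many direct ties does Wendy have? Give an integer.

1

Wendy is directly tied to Mona. That is 1 neighbor, so the degree of Wendy is 1.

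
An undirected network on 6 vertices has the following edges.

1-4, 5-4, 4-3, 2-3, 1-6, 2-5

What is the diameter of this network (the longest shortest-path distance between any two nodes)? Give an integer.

Eccentricity of each node (its greatest distance to any other): 1:3, 2:4, 3:3, 4:2, 5:3, 6:4.
The maximum eccentricity is 4, realized for instance by the pair 2–6 via 2 – 3 – 4 – 1 – 6. So the diameter is 4.

4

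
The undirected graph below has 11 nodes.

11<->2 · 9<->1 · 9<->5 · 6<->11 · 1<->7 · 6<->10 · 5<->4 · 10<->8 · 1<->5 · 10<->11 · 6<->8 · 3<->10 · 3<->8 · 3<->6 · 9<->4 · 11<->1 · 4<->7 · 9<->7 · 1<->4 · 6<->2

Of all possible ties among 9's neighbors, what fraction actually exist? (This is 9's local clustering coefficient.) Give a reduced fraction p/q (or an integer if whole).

5/6

9's neighbors: 1, 4, 5, and 7 (k = 4).
Possible neighbor pairs: C(4,2) = 6. Edges among them: 1–4, 1–5, 1–7, 4–5, 4–7 → e = 5.
Clustering(9) = 5/6.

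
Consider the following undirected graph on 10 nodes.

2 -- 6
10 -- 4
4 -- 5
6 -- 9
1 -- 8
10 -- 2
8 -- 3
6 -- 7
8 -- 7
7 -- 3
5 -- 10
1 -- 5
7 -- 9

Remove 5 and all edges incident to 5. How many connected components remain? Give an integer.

5's neighbors (1, 4, and 10) remain reachable from one another through other ties, so the rest of the network stays in one piece.

1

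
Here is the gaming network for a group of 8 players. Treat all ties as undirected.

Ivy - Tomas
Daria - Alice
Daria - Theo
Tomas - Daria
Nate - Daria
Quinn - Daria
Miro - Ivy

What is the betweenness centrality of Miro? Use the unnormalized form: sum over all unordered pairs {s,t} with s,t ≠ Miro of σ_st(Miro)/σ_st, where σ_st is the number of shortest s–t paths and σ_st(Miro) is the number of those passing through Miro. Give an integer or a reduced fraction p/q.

No shortest path between any pair of other nodes passes through Miro.
Summing the contributions gives betweenness(Miro) = 0.

0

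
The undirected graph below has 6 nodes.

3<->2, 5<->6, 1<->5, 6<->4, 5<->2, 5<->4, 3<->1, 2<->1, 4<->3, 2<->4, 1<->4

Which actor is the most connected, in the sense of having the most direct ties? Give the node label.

4

Degrees — 1:4, 2:4, 3:3, 4:5, 5:4, 6:2.
The maximum is 5, attained only by 4.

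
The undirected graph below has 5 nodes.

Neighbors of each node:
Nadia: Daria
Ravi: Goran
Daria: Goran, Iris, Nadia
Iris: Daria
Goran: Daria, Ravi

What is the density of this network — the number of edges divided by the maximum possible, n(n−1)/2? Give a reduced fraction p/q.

There are 4 edges and 5 nodes, so the maximum possible is C(5,2) = 10.
Density = 4/10 = 2/5.

2/5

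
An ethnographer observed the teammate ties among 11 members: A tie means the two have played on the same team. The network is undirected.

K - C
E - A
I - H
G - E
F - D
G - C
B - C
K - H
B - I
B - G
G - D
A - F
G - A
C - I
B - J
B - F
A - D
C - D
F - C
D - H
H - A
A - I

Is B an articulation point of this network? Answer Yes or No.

Yes

Removing B leaves {A, C, D, E, F, G, H, I, and K} with no path to {J}, so the network splits into 2 components. B is a cut vertex.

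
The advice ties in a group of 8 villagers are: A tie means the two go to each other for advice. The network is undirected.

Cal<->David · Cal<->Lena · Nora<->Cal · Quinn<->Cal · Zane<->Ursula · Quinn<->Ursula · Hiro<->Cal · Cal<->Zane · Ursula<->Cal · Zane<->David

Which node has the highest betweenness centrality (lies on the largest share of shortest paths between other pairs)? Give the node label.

Unnormalized betweenness of each node: Cal:17, David:0, Hiro:0, Lena:0, Nora:0, Quinn:0, Ursula:1/2, Zane:1/2.
Cal has the largest value, 17, making it the main broker — the node through which the most shortest paths run.

Cal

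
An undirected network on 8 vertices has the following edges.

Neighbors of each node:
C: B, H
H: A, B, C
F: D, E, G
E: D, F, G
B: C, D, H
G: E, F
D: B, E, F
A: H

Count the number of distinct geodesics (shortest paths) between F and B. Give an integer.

The shortest distance is 2, and the only length-2 path is F–D–B. So there is exactly 1 shortest path.

1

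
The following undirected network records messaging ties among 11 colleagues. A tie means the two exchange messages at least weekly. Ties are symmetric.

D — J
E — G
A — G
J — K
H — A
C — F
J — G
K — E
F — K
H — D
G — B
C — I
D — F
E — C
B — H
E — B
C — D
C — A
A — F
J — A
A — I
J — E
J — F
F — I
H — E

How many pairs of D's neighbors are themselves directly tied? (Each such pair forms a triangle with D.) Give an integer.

D's neighbors: C, F, H, and J.
Neighbor pairs that are themselves tied: D–C–F; D–F–J. Each forms one triangle with D, for 2 in total.

2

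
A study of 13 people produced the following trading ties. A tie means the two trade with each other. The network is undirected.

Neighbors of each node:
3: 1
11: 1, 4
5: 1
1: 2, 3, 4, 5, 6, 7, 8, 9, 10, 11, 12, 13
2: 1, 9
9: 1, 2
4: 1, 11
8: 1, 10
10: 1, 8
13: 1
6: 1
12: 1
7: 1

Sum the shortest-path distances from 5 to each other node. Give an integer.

Distances from 5: 1:1, 2:2, 3:2, 4:2, 6:2, 7:2, 8:2, 9:2, 10:2, 11:2, 12:2, 13:2.
Sum = 1 + 2 + 2 + 2 + 2 + 2 + 2 + 2 + 2 + 2 + 2 + 2 = 23.

23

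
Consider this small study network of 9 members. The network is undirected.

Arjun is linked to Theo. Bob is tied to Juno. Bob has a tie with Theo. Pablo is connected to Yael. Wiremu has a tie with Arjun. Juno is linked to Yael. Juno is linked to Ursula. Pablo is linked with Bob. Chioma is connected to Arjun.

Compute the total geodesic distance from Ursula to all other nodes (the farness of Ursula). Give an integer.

25

Distances from Ursula: Arjun:4, Bob:2, Chioma:5, Juno:1, Pablo:3, Theo:3, Wiremu:5, Yael:2.
Sum = 4 + 2 + 5 + 1 + 3 + 3 + 5 + 2 = 25.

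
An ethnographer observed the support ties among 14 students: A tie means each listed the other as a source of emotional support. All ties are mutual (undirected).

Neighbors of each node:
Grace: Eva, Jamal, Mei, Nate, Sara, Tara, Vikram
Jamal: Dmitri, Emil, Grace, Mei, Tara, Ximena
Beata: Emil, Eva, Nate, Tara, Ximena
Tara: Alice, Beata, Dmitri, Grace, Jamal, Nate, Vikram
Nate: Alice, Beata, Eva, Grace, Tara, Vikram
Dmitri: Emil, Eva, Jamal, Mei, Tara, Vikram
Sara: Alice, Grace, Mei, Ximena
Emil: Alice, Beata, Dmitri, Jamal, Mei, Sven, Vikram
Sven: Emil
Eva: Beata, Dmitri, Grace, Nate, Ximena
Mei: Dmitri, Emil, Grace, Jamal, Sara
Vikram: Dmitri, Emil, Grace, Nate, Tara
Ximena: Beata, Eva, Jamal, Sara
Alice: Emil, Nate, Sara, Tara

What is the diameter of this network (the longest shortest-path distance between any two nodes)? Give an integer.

Eccentricity of each node (its greatest distance to any other): Alice:2, Beata:2, Dmitri:2, Emil:2, Eva:3, Grace:3, Jamal:2, Mei:2, Nate:3, Sara:3, Sven:3, Tara:3, Vikram:3, Ximena:3.
The maximum eccentricity is 3, realized for instance by the pair Vikram–Ximena via Vikram – Nate – Beata – Ximena. So the diameter is 3.

3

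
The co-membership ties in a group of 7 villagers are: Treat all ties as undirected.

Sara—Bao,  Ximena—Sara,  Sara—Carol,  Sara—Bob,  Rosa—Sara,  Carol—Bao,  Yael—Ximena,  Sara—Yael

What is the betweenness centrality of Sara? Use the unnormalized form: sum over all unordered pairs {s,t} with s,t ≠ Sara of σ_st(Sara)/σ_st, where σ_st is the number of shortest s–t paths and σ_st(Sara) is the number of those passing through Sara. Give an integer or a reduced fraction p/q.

13

Pairs whose geodesics pass through Sara — Bob–Rosa: 1; Bob–Yael: 1; Bob–Carol: 1; Bob–Bao: 1; Bob–Ximena: 1; Rosa–Yael: 1; Rosa–Carol: 1; Rosa–Bao: 1; Rosa–Ximena: 1; Yael–Carol: 1; Yael–Bao: 1; Carol–Ximena: 1; Bao–Ximena: 1.
All other pairs contribute 0.
Summing the contributions gives betweenness(Sara) = 13.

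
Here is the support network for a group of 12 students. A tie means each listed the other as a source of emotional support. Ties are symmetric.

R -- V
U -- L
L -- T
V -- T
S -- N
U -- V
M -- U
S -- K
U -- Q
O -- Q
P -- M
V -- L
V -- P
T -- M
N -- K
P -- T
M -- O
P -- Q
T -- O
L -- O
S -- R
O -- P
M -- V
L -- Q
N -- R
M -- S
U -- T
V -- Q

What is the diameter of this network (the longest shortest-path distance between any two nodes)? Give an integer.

4

Eccentricity of each node (its greatest distance to any other): K:4, L:4, M:2, N:3, O:3, P:3, Q:4, R:3, S:3, T:3, U:3, V:3.
The maximum eccentricity is 4, realized for instance by the pair K–L via K – S – M – O – L. So the diameter is 4.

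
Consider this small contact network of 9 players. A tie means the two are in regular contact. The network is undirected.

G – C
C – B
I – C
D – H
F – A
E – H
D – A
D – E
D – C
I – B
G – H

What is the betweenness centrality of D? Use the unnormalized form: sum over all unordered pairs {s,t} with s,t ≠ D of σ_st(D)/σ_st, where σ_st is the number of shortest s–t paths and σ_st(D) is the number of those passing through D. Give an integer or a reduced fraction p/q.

33/2

Pairs whose geodesics pass through D — I–A: 1; I–H: 1/2; I–F: 1; I–E: 1; B–A: 1; B–H: 1/2; B–F: 1; B–E: 1; A–G: 2/2; A–H: 1; A–E: 1; A–C: 1; G–F: 2/2; H–F: 1 … (+4 more pairs).
All other pairs contribute 0.
Summing the contributions gives betweenness(D) = 33/2.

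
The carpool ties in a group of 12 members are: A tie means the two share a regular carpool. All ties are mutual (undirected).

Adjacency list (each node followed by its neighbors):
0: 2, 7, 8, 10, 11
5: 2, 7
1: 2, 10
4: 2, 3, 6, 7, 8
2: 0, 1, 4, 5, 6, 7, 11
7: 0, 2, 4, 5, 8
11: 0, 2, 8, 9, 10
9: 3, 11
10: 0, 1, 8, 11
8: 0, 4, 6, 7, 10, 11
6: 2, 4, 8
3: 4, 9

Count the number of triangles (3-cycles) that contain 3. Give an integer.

3's neighbors are 4 and 9, but none of them are tied to each other, so no triangle contains 3.

0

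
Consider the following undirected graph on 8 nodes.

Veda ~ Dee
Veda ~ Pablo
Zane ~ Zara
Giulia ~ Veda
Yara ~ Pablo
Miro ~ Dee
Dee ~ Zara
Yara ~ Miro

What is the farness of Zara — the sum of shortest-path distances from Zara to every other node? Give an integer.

Distances from Zara: Dee:1, Giulia:3, Miro:2, Pablo:3, Veda:2, Yara:3, Zane:1.
Sum = 1 + 3 + 2 + 3 + 2 + 3 + 1 = 15.

15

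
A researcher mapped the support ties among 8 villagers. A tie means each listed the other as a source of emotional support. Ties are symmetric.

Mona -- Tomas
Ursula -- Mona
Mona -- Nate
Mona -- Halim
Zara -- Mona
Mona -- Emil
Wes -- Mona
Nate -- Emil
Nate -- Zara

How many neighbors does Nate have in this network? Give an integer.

3

Nate is directly tied to Emil, Mona, and Zara. That is 3 neighbors, so the degree of Nate is 3.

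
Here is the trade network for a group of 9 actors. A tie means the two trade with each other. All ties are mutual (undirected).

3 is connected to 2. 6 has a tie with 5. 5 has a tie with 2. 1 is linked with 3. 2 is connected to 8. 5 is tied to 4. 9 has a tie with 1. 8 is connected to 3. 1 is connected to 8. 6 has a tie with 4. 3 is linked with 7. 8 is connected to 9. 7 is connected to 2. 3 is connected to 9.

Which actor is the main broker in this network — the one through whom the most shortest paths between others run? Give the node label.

Unnormalized betweenness of each node: 1:0, 2:31/2, 3:13/2, 4:0, 5:12, 6:0, 7:0, 8:4, 9:0.
2 has the largest value, 31/2, making it the main broker — the node through which the most shortest paths run.

2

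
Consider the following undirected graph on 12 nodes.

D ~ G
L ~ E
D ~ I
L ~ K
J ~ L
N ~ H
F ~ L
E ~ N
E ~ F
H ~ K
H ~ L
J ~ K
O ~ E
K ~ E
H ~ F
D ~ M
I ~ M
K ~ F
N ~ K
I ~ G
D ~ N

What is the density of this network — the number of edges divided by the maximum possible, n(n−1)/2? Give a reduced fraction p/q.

There are 21 edges and 12 nodes, so the maximum possible is C(12,2) = 66.
Density = 21/66 = 7/22.

7/22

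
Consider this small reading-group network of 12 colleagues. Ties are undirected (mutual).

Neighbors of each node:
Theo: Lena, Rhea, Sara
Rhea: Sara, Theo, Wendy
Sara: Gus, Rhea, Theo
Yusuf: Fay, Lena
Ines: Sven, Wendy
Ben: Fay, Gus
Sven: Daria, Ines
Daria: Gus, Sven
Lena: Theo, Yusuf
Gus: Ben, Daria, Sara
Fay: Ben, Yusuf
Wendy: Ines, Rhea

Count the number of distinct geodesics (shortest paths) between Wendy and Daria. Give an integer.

The shortest distance is 3, and the only length-3 path is Wendy–Ines–Sven–Daria. So there is exactly 1 shortest path.

1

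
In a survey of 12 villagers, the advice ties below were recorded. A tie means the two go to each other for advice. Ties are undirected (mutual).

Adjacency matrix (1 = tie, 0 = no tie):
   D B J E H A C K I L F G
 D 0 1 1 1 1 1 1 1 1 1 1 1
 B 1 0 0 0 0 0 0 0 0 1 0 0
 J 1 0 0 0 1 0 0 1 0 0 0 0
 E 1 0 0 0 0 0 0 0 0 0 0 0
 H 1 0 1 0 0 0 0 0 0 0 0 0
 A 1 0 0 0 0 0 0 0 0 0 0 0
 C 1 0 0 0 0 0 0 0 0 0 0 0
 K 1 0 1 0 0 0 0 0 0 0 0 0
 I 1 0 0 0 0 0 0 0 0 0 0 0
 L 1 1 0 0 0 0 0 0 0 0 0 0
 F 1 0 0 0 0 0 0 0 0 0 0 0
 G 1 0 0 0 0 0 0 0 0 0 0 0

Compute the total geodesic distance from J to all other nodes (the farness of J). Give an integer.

Distances from J: A:2, B:2, C:2, D:1, E:2, F:2, G:2, H:1, I:2, K:1, L:2.
Sum = 2 + 2 + 2 + 1 + 2 + 2 + 2 + 1 + 2 + 1 + 2 = 19.

19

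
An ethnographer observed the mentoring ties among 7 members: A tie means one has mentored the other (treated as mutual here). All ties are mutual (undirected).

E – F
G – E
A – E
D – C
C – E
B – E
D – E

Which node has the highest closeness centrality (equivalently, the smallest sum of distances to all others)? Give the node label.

Farness (sum of distances to all others) for each node — A:11, B:11, C:10, D:10, E:6, F:11, G:11.
The smallest farness is 6, for E, so E has the highest closeness.

E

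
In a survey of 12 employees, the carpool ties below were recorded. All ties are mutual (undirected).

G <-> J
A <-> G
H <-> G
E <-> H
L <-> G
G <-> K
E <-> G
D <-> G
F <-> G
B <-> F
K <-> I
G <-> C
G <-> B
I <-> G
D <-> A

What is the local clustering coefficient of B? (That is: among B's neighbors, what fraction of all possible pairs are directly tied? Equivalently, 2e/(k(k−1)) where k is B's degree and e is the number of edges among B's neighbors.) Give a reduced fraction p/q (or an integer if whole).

1

B's neighbors: F and G (k = 2).
Possible neighbor pairs: C(2,2) = 1. Edges among them: F–G → e = 1.
Clustering(B) = 1/1.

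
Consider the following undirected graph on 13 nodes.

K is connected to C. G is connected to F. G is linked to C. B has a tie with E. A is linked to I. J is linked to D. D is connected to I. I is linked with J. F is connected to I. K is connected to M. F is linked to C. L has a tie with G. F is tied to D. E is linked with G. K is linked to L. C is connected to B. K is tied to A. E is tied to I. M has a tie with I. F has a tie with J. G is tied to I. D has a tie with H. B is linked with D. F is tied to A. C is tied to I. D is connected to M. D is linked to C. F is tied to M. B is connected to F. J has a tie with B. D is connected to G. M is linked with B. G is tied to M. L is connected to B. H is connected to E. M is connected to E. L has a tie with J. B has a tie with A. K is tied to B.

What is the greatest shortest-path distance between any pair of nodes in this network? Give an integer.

Eccentricity of each node (its greatest distance to any other): A:3, B:2, C:2, D:2, E:2, F:2, G:2, H:3, I:2, J:2, K:3, L:3, M:2.
The maximum eccentricity is 3, realized for instance by the pair H–K via H – E – M – K. So the diameter is 3.

3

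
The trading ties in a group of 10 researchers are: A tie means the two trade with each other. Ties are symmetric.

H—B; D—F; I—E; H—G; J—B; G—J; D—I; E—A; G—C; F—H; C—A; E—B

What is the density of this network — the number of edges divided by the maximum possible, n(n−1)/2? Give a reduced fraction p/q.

There are 12 edges and 10 nodes, so the maximum possible is C(10,2) = 45.
Density = 12/45 = 4/15.

4/15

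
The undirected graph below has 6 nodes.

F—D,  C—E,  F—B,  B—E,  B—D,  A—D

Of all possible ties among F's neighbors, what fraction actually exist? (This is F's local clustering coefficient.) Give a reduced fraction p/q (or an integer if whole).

1

F's neighbors: B and D (k = 2).
Possible neighbor pairs: C(2,2) = 1. Edges among them: B–D → e = 1.
Clustering(F) = 1/1.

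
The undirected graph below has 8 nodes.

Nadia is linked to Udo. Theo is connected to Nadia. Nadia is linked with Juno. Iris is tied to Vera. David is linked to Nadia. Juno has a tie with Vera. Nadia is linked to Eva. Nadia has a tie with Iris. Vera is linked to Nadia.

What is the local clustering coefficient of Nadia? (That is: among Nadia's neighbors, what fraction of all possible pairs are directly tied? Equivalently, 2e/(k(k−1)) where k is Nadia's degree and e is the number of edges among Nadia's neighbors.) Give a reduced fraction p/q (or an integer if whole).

Nadia's neighbors: David, Eva, Iris, Juno, Theo, Udo, and Vera (k = 7).
Possible neighbor pairs: C(7,2) = 21. Edges among them: Iris–Vera, Juno–Vera → e = 2.
Clustering(Nadia) = 2/21.

2/21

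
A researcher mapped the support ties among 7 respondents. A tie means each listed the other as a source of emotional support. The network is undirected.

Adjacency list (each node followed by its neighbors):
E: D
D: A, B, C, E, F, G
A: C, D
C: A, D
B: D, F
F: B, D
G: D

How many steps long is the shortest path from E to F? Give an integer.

2

One shortest route is E – D – F, which uses 2 edges, and E and F are not directly tied, so nothing shorter exists. So d(E,F) = 2.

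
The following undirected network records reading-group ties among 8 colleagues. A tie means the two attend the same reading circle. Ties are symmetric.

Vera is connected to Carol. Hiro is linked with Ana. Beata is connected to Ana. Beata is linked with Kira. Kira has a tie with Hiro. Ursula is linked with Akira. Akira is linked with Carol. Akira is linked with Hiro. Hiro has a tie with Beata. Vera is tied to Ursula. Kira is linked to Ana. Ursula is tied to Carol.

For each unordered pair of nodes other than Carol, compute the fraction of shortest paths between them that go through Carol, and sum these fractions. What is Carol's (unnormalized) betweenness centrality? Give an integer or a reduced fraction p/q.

5/2

Pairs whose geodesics pass through Carol — Vera–Akira: 1/2; Vera–Hiro: 1/2; Vera–Kira: 1/2; Vera–Beata: 1/2; Vera–Ana: 1/2.
All other pairs contribute 0.
Summing the contributions gives betweenness(Carol) = 5/2.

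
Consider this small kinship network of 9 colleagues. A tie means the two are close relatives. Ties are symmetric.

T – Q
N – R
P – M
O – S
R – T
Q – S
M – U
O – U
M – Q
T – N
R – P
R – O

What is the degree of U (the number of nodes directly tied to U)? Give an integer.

2

U is directly tied to M and O. That is 2 neighbors, so the degree of U is 2.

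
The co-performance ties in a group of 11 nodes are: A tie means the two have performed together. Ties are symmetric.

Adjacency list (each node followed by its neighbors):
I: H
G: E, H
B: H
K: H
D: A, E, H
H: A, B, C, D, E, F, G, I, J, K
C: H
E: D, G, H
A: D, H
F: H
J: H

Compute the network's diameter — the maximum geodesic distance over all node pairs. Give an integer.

Eccentricity of each node (its greatest distance to any other): A:2, B:2, C:2, D:2, E:2, F:2, G:2, H:1, I:2, J:2, K:2.
The maximum eccentricity is 2, realized for instance by the pair F–I via F – H – I. So the diameter is 2.

2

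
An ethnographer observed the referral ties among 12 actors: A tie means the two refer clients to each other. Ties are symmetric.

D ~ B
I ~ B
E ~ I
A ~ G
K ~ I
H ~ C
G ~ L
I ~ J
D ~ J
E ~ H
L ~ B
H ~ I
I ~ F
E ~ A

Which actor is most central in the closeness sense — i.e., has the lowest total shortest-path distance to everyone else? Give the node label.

I

Farness (sum of distances to all others) for each node — A:27, B:21, C:32, D:29, E:21, F:27, G:31, H:22, I:17, J:25, K:27, L:27.
The smallest farness is 17, for I, so I has the highest closeness.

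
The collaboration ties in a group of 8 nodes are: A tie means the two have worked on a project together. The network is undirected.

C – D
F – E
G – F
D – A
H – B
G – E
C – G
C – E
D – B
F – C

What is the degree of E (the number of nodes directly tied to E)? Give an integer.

3

E is directly tied to C, F, and G. That is 3 neighbors, so the degree of E is 3.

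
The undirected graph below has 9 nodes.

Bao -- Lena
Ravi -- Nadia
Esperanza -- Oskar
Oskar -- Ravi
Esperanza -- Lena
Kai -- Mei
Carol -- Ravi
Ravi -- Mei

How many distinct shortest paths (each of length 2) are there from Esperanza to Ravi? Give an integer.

1

The shortest distance is 2, and the only length-2 path is Esperanza–Oskar–Ravi. So there is exactly 1 shortest path.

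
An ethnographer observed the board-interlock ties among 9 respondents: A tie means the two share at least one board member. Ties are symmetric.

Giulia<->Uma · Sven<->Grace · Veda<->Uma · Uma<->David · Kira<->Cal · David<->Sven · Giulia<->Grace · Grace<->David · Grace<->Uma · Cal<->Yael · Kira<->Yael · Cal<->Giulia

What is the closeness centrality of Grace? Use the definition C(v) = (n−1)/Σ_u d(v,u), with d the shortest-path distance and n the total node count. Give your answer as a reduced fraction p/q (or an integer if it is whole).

4/7

Distances from Grace: Cal:2, David:1, Giulia:1, Kira:3, Sven:1, Uma:1, Veda:2, Yael:3. Sum = 14.
n = 9, so closeness = 8/14 = 4/7.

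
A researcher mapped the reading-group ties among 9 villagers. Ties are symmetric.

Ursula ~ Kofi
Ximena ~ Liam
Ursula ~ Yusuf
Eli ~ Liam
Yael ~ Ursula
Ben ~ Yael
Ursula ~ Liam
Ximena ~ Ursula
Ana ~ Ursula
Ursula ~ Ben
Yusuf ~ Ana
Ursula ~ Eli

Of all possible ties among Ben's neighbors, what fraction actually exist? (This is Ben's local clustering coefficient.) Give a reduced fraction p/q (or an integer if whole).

1

Ben's neighbors: Ursula and Yael (k = 2).
Possible neighbor pairs: C(2,2) = 1. Edges among them: Ursula–Yael → e = 1.
Clustering(Ben) = 1/1.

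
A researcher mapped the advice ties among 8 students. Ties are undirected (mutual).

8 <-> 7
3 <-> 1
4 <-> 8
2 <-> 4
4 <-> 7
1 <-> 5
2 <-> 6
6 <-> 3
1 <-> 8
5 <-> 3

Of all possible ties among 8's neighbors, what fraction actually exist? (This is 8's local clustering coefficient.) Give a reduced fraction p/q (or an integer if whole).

8's neighbors: 1, 4, and 7 (k = 3).
Possible neighbor pairs: C(3,2) = 3. Edges among them: 4–7 → e = 1.
Clustering(8) = 1/3.

1/3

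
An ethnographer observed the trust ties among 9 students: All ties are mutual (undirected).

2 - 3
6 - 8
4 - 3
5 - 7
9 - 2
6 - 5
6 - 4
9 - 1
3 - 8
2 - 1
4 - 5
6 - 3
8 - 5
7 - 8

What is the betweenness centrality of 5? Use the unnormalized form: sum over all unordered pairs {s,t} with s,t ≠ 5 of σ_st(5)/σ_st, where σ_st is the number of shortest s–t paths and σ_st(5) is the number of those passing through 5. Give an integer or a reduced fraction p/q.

11/6

Pairs whose geodesics pass through 5 — 4–7: 1; 4–8: 1/3; 7–6: 1/2.
All other pairs contribute 0.
Summing the contributions gives betweenness(5) = 11/6.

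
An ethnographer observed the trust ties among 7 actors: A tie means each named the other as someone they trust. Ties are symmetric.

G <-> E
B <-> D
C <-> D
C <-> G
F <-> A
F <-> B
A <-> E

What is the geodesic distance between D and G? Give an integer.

2

One shortest route is D – C – G, which uses 2 edges, and D and G are not directly tied, so nothing shorter exists. So d(D,G) = 2.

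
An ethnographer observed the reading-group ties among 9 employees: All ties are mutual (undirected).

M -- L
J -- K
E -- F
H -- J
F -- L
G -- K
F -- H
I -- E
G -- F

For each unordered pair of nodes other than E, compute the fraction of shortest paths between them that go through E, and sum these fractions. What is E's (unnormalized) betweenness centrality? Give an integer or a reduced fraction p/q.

7

Pairs whose geodesics pass through E — I–M: 1; I–K: 1; I–H: 1; I–J: 1; I–F: 1; I–L: 1; I–G: 1.
All other pairs contribute 0.
Summing the contributions gives betweenness(E) = 7.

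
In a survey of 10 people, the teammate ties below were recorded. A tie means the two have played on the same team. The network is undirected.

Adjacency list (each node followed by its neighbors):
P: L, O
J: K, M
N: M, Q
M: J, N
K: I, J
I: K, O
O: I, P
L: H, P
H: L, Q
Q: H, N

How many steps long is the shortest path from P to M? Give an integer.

5

One shortest route is P – L – H – Q – N – M, which uses 5 edges, and at distance 4 from P we only reach {J, N}, which does not include M. So d(P,M) = 5.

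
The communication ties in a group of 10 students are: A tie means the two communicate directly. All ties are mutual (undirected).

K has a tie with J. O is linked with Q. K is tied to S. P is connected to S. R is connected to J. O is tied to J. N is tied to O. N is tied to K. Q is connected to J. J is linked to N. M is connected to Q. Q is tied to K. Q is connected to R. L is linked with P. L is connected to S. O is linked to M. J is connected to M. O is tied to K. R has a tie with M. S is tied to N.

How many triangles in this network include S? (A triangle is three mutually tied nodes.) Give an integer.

S's neighbors: K, L, N, and P.
Neighbor pairs that are themselves tied: S–K–N; S–L–P. Each forms one triangle with S, for 2 in total.

2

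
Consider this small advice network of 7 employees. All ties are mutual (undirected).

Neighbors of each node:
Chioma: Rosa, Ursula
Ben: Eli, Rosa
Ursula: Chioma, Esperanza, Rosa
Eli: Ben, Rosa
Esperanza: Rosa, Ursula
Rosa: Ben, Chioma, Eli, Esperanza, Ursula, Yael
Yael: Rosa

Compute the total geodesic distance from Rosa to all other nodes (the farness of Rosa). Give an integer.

Distances from Rosa: Ben:1, Chioma:1, Eli:1, Esperanza:1, Ursula:1, Yael:1.
Sum = 1 + 1 + 1 + 1 + 1 + 1 = 6.

6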